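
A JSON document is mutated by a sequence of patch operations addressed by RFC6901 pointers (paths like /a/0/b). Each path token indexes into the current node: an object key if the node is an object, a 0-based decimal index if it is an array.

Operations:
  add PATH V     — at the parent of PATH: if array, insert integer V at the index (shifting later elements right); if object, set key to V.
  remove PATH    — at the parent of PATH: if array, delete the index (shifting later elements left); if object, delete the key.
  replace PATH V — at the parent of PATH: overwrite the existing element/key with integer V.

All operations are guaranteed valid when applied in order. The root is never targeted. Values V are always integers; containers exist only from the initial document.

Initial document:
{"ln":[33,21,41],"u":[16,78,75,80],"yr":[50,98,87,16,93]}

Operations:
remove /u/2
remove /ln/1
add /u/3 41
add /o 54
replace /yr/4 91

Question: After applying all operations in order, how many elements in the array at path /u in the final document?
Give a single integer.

After op 1 (remove /u/2): {"ln":[33,21,41],"u":[16,78,80],"yr":[50,98,87,16,93]}
After op 2 (remove /ln/1): {"ln":[33,41],"u":[16,78,80],"yr":[50,98,87,16,93]}
After op 3 (add /u/3 41): {"ln":[33,41],"u":[16,78,80,41],"yr":[50,98,87,16,93]}
After op 4 (add /o 54): {"ln":[33,41],"o":54,"u":[16,78,80,41],"yr":[50,98,87,16,93]}
After op 5 (replace /yr/4 91): {"ln":[33,41],"o":54,"u":[16,78,80,41],"yr":[50,98,87,16,91]}
Size at path /u: 4

Answer: 4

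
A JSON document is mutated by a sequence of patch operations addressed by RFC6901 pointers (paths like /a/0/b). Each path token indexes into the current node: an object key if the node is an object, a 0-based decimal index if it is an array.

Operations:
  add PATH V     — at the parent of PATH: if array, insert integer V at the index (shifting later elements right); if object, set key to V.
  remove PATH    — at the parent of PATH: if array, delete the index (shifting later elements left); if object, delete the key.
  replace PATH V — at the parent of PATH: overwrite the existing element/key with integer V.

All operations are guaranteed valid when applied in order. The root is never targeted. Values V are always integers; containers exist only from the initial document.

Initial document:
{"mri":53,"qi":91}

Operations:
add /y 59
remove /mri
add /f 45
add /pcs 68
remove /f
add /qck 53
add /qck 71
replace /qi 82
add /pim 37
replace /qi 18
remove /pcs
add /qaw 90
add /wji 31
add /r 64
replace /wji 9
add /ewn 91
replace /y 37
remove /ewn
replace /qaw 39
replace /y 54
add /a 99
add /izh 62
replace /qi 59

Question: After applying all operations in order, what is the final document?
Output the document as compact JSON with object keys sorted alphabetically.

After op 1 (add /y 59): {"mri":53,"qi":91,"y":59}
After op 2 (remove /mri): {"qi":91,"y":59}
After op 3 (add /f 45): {"f":45,"qi":91,"y":59}
After op 4 (add /pcs 68): {"f":45,"pcs":68,"qi":91,"y":59}
After op 5 (remove /f): {"pcs":68,"qi":91,"y":59}
After op 6 (add /qck 53): {"pcs":68,"qck":53,"qi":91,"y":59}
After op 7 (add /qck 71): {"pcs":68,"qck":71,"qi":91,"y":59}
After op 8 (replace /qi 82): {"pcs":68,"qck":71,"qi":82,"y":59}
After op 9 (add /pim 37): {"pcs":68,"pim":37,"qck":71,"qi":82,"y":59}
After op 10 (replace /qi 18): {"pcs":68,"pim":37,"qck":71,"qi":18,"y":59}
After op 11 (remove /pcs): {"pim":37,"qck":71,"qi":18,"y":59}
After op 12 (add /qaw 90): {"pim":37,"qaw":90,"qck":71,"qi":18,"y":59}
After op 13 (add /wji 31): {"pim":37,"qaw":90,"qck":71,"qi":18,"wji":31,"y":59}
After op 14 (add /r 64): {"pim":37,"qaw":90,"qck":71,"qi":18,"r":64,"wji":31,"y":59}
After op 15 (replace /wji 9): {"pim":37,"qaw":90,"qck":71,"qi":18,"r":64,"wji":9,"y":59}
After op 16 (add /ewn 91): {"ewn":91,"pim":37,"qaw":90,"qck":71,"qi":18,"r":64,"wji":9,"y":59}
After op 17 (replace /y 37): {"ewn":91,"pim":37,"qaw":90,"qck":71,"qi":18,"r":64,"wji":9,"y":37}
After op 18 (remove /ewn): {"pim":37,"qaw":90,"qck":71,"qi":18,"r":64,"wji":9,"y":37}
After op 19 (replace /qaw 39): {"pim":37,"qaw":39,"qck":71,"qi":18,"r":64,"wji":9,"y":37}
After op 20 (replace /y 54): {"pim":37,"qaw":39,"qck":71,"qi":18,"r":64,"wji":9,"y":54}
After op 21 (add /a 99): {"a":99,"pim":37,"qaw":39,"qck":71,"qi":18,"r":64,"wji":9,"y":54}
After op 22 (add /izh 62): {"a":99,"izh":62,"pim":37,"qaw":39,"qck":71,"qi":18,"r":64,"wji":9,"y":54}
After op 23 (replace /qi 59): {"a":99,"izh":62,"pim":37,"qaw":39,"qck":71,"qi":59,"r":64,"wji":9,"y":54}

Answer: {"a":99,"izh":62,"pim":37,"qaw":39,"qck":71,"qi":59,"r":64,"wji":9,"y":54}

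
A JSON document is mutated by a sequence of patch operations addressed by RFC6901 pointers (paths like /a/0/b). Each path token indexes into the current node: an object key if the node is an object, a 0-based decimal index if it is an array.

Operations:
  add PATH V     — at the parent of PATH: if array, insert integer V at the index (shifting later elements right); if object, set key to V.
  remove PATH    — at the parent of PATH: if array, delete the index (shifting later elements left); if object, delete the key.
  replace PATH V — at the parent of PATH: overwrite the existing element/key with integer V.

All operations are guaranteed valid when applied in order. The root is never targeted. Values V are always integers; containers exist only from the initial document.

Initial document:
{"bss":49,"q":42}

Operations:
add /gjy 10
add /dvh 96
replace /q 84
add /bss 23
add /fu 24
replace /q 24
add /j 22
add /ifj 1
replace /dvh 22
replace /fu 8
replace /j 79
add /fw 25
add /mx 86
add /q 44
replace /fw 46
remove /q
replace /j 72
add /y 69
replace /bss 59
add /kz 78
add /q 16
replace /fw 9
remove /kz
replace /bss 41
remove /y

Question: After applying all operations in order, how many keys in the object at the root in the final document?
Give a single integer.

Answer: 9

Derivation:
After op 1 (add /gjy 10): {"bss":49,"gjy":10,"q":42}
After op 2 (add /dvh 96): {"bss":49,"dvh":96,"gjy":10,"q":42}
After op 3 (replace /q 84): {"bss":49,"dvh":96,"gjy":10,"q":84}
After op 4 (add /bss 23): {"bss":23,"dvh":96,"gjy":10,"q":84}
After op 5 (add /fu 24): {"bss":23,"dvh":96,"fu":24,"gjy":10,"q":84}
After op 6 (replace /q 24): {"bss":23,"dvh":96,"fu":24,"gjy":10,"q":24}
After op 7 (add /j 22): {"bss":23,"dvh":96,"fu":24,"gjy":10,"j":22,"q":24}
After op 8 (add /ifj 1): {"bss":23,"dvh":96,"fu":24,"gjy":10,"ifj":1,"j":22,"q":24}
After op 9 (replace /dvh 22): {"bss":23,"dvh":22,"fu":24,"gjy":10,"ifj":1,"j":22,"q":24}
After op 10 (replace /fu 8): {"bss":23,"dvh":22,"fu":8,"gjy":10,"ifj":1,"j":22,"q":24}
After op 11 (replace /j 79): {"bss":23,"dvh":22,"fu":8,"gjy":10,"ifj":1,"j":79,"q":24}
After op 12 (add /fw 25): {"bss":23,"dvh":22,"fu":8,"fw":25,"gjy":10,"ifj":1,"j":79,"q":24}
After op 13 (add /mx 86): {"bss":23,"dvh":22,"fu":8,"fw":25,"gjy":10,"ifj":1,"j":79,"mx":86,"q":24}
After op 14 (add /q 44): {"bss":23,"dvh":22,"fu":8,"fw":25,"gjy":10,"ifj":1,"j":79,"mx":86,"q":44}
After op 15 (replace /fw 46): {"bss":23,"dvh":22,"fu":8,"fw":46,"gjy":10,"ifj":1,"j":79,"mx":86,"q":44}
After op 16 (remove /q): {"bss":23,"dvh":22,"fu":8,"fw":46,"gjy":10,"ifj":1,"j":79,"mx":86}
After op 17 (replace /j 72): {"bss":23,"dvh":22,"fu":8,"fw":46,"gjy":10,"ifj":1,"j":72,"mx":86}
After op 18 (add /y 69): {"bss":23,"dvh":22,"fu":8,"fw":46,"gjy":10,"ifj":1,"j":72,"mx":86,"y":69}
After op 19 (replace /bss 59): {"bss":59,"dvh":22,"fu":8,"fw":46,"gjy":10,"ifj":1,"j":72,"mx":86,"y":69}
After op 20 (add /kz 78): {"bss":59,"dvh":22,"fu":8,"fw":46,"gjy":10,"ifj":1,"j":72,"kz":78,"mx":86,"y":69}
After op 21 (add /q 16): {"bss":59,"dvh":22,"fu":8,"fw":46,"gjy":10,"ifj":1,"j":72,"kz":78,"mx":86,"q":16,"y":69}
After op 22 (replace /fw 9): {"bss":59,"dvh":22,"fu":8,"fw":9,"gjy":10,"ifj":1,"j":72,"kz":78,"mx":86,"q":16,"y":69}
After op 23 (remove /kz): {"bss":59,"dvh":22,"fu":8,"fw":9,"gjy":10,"ifj":1,"j":72,"mx":86,"q":16,"y":69}
After op 24 (replace /bss 41): {"bss":41,"dvh":22,"fu":8,"fw":9,"gjy":10,"ifj":1,"j":72,"mx":86,"q":16,"y":69}
After op 25 (remove /y): {"bss":41,"dvh":22,"fu":8,"fw":9,"gjy":10,"ifj":1,"j":72,"mx":86,"q":16}
Size at the root: 9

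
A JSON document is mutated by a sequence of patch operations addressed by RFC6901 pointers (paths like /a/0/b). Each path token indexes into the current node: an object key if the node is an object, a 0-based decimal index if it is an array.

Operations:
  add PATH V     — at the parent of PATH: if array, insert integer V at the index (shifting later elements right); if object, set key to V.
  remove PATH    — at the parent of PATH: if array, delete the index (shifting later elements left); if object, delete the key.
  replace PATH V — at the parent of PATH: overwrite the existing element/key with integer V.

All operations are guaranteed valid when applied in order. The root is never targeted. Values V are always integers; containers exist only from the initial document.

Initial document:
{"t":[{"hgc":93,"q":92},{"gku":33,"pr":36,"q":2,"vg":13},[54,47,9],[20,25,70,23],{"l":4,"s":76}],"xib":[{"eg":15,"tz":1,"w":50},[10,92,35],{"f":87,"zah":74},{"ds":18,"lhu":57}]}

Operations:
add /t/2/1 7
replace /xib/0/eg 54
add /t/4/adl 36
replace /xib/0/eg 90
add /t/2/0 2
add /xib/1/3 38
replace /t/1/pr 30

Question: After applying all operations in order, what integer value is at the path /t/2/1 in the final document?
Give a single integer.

After op 1 (add /t/2/1 7): {"t":[{"hgc":93,"q":92},{"gku":33,"pr":36,"q":2,"vg":13},[54,7,47,9],[20,25,70,23],{"l":4,"s":76}],"xib":[{"eg":15,"tz":1,"w":50},[10,92,35],{"f":87,"zah":74},{"ds":18,"lhu":57}]}
After op 2 (replace /xib/0/eg 54): {"t":[{"hgc":93,"q":92},{"gku":33,"pr":36,"q":2,"vg":13},[54,7,47,9],[20,25,70,23],{"l":4,"s":76}],"xib":[{"eg":54,"tz":1,"w":50},[10,92,35],{"f":87,"zah":74},{"ds":18,"lhu":57}]}
After op 3 (add /t/4/adl 36): {"t":[{"hgc":93,"q":92},{"gku":33,"pr":36,"q":2,"vg":13},[54,7,47,9],[20,25,70,23],{"adl":36,"l":4,"s":76}],"xib":[{"eg":54,"tz":1,"w":50},[10,92,35],{"f":87,"zah":74},{"ds":18,"lhu":57}]}
After op 4 (replace /xib/0/eg 90): {"t":[{"hgc":93,"q":92},{"gku":33,"pr":36,"q":2,"vg":13},[54,7,47,9],[20,25,70,23],{"adl":36,"l":4,"s":76}],"xib":[{"eg":90,"tz":1,"w":50},[10,92,35],{"f":87,"zah":74},{"ds":18,"lhu":57}]}
After op 5 (add /t/2/0 2): {"t":[{"hgc":93,"q":92},{"gku":33,"pr":36,"q":2,"vg":13},[2,54,7,47,9],[20,25,70,23],{"adl":36,"l":4,"s":76}],"xib":[{"eg":90,"tz":1,"w":50},[10,92,35],{"f":87,"zah":74},{"ds":18,"lhu":57}]}
After op 6 (add /xib/1/3 38): {"t":[{"hgc":93,"q":92},{"gku":33,"pr":36,"q":2,"vg":13},[2,54,7,47,9],[20,25,70,23],{"adl":36,"l":4,"s":76}],"xib":[{"eg":90,"tz":1,"w":50},[10,92,35,38],{"f":87,"zah":74},{"ds":18,"lhu":57}]}
After op 7 (replace /t/1/pr 30): {"t":[{"hgc":93,"q":92},{"gku":33,"pr":30,"q":2,"vg":13},[2,54,7,47,9],[20,25,70,23],{"adl":36,"l":4,"s":76}],"xib":[{"eg":90,"tz":1,"w":50},[10,92,35,38],{"f":87,"zah":74},{"ds":18,"lhu":57}]}
Value at /t/2/1: 54

Answer: 54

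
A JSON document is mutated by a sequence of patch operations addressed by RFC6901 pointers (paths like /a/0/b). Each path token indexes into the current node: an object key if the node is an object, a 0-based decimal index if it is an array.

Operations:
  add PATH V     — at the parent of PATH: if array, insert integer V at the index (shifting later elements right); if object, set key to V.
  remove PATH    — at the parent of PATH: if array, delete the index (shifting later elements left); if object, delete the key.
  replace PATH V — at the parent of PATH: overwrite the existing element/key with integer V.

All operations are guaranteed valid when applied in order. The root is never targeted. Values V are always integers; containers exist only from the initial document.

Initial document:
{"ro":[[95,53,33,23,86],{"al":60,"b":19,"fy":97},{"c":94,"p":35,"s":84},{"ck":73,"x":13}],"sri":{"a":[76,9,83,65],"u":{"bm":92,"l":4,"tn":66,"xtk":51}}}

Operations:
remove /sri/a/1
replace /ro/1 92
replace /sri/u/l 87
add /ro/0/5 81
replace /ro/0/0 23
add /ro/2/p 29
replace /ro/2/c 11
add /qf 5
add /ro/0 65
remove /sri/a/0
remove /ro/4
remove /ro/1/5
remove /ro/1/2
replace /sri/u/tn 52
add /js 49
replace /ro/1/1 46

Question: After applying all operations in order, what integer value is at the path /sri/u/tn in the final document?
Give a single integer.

Answer: 52

Derivation:
After op 1 (remove /sri/a/1): {"ro":[[95,53,33,23,86],{"al":60,"b":19,"fy":97},{"c":94,"p":35,"s":84},{"ck":73,"x":13}],"sri":{"a":[76,83,65],"u":{"bm":92,"l":4,"tn":66,"xtk":51}}}
After op 2 (replace /ro/1 92): {"ro":[[95,53,33,23,86],92,{"c":94,"p":35,"s":84},{"ck":73,"x":13}],"sri":{"a":[76,83,65],"u":{"bm":92,"l":4,"tn":66,"xtk":51}}}
After op 3 (replace /sri/u/l 87): {"ro":[[95,53,33,23,86],92,{"c":94,"p":35,"s":84},{"ck":73,"x":13}],"sri":{"a":[76,83,65],"u":{"bm":92,"l":87,"tn":66,"xtk":51}}}
After op 4 (add /ro/0/5 81): {"ro":[[95,53,33,23,86,81],92,{"c":94,"p":35,"s":84},{"ck":73,"x":13}],"sri":{"a":[76,83,65],"u":{"bm":92,"l":87,"tn":66,"xtk":51}}}
After op 5 (replace /ro/0/0 23): {"ro":[[23,53,33,23,86,81],92,{"c":94,"p":35,"s":84},{"ck":73,"x":13}],"sri":{"a":[76,83,65],"u":{"bm":92,"l":87,"tn":66,"xtk":51}}}
After op 6 (add /ro/2/p 29): {"ro":[[23,53,33,23,86,81],92,{"c":94,"p":29,"s":84},{"ck":73,"x":13}],"sri":{"a":[76,83,65],"u":{"bm":92,"l":87,"tn":66,"xtk":51}}}
After op 7 (replace /ro/2/c 11): {"ro":[[23,53,33,23,86,81],92,{"c":11,"p":29,"s":84},{"ck":73,"x":13}],"sri":{"a":[76,83,65],"u":{"bm":92,"l":87,"tn":66,"xtk":51}}}
After op 8 (add /qf 5): {"qf":5,"ro":[[23,53,33,23,86,81],92,{"c":11,"p":29,"s":84},{"ck":73,"x":13}],"sri":{"a":[76,83,65],"u":{"bm":92,"l":87,"tn":66,"xtk":51}}}
After op 9 (add /ro/0 65): {"qf":5,"ro":[65,[23,53,33,23,86,81],92,{"c":11,"p":29,"s":84},{"ck":73,"x":13}],"sri":{"a":[76,83,65],"u":{"bm":92,"l":87,"tn":66,"xtk":51}}}
After op 10 (remove /sri/a/0): {"qf":5,"ro":[65,[23,53,33,23,86,81],92,{"c":11,"p":29,"s":84},{"ck":73,"x":13}],"sri":{"a":[83,65],"u":{"bm":92,"l":87,"tn":66,"xtk":51}}}
After op 11 (remove /ro/4): {"qf":5,"ro":[65,[23,53,33,23,86,81],92,{"c":11,"p":29,"s":84}],"sri":{"a":[83,65],"u":{"bm":92,"l":87,"tn":66,"xtk":51}}}
After op 12 (remove /ro/1/5): {"qf":5,"ro":[65,[23,53,33,23,86],92,{"c":11,"p":29,"s":84}],"sri":{"a":[83,65],"u":{"bm":92,"l":87,"tn":66,"xtk":51}}}
After op 13 (remove /ro/1/2): {"qf":5,"ro":[65,[23,53,23,86],92,{"c":11,"p":29,"s":84}],"sri":{"a":[83,65],"u":{"bm":92,"l":87,"tn":66,"xtk":51}}}
After op 14 (replace /sri/u/tn 52): {"qf":5,"ro":[65,[23,53,23,86],92,{"c":11,"p":29,"s":84}],"sri":{"a":[83,65],"u":{"bm":92,"l":87,"tn":52,"xtk":51}}}
After op 15 (add /js 49): {"js":49,"qf":5,"ro":[65,[23,53,23,86],92,{"c":11,"p":29,"s":84}],"sri":{"a":[83,65],"u":{"bm":92,"l":87,"tn":52,"xtk":51}}}
After op 16 (replace /ro/1/1 46): {"js":49,"qf":5,"ro":[65,[23,46,23,86],92,{"c":11,"p":29,"s":84}],"sri":{"a":[83,65],"u":{"bm":92,"l":87,"tn":52,"xtk":51}}}
Value at /sri/u/tn: 52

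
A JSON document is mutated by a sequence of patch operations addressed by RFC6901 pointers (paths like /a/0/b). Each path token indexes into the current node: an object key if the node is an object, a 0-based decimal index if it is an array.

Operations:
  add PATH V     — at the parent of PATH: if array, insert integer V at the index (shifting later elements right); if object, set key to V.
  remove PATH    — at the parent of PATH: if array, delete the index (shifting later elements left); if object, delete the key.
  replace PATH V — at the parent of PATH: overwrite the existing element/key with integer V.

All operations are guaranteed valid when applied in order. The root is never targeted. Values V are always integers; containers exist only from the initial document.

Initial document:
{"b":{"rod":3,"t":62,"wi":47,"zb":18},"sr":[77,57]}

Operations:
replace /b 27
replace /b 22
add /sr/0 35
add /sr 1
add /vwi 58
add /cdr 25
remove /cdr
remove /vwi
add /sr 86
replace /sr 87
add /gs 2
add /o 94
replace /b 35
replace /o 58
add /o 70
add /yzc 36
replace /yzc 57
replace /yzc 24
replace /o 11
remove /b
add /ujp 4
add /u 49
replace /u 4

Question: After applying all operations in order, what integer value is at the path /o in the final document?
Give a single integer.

Answer: 11

Derivation:
After op 1 (replace /b 27): {"b":27,"sr":[77,57]}
After op 2 (replace /b 22): {"b":22,"sr":[77,57]}
After op 3 (add /sr/0 35): {"b":22,"sr":[35,77,57]}
After op 4 (add /sr 1): {"b":22,"sr":1}
After op 5 (add /vwi 58): {"b":22,"sr":1,"vwi":58}
After op 6 (add /cdr 25): {"b":22,"cdr":25,"sr":1,"vwi":58}
After op 7 (remove /cdr): {"b":22,"sr":1,"vwi":58}
After op 8 (remove /vwi): {"b":22,"sr":1}
After op 9 (add /sr 86): {"b":22,"sr":86}
After op 10 (replace /sr 87): {"b":22,"sr":87}
After op 11 (add /gs 2): {"b":22,"gs":2,"sr":87}
After op 12 (add /o 94): {"b":22,"gs":2,"o":94,"sr":87}
After op 13 (replace /b 35): {"b":35,"gs":2,"o":94,"sr":87}
After op 14 (replace /o 58): {"b":35,"gs":2,"o":58,"sr":87}
After op 15 (add /o 70): {"b":35,"gs":2,"o":70,"sr":87}
After op 16 (add /yzc 36): {"b":35,"gs":2,"o":70,"sr":87,"yzc":36}
After op 17 (replace /yzc 57): {"b":35,"gs":2,"o":70,"sr":87,"yzc":57}
After op 18 (replace /yzc 24): {"b":35,"gs":2,"o":70,"sr":87,"yzc":24}
After op 19 (replace /o 11): {"b":35,"gs":2,"o":11,"sr":87,"yzc":24}
After op 20 (remove /b): {"gs":2,"o":11,"sr":87,"yzc":24}
After op 21 (add /ujp 4): {"gs":2,"o":11,"sr":87,"ujp":4,"yzc":24}
After op 22 (add /u 49): {"gs":2,"o":11,"sr":87,"u":49,"ujp":4,"yzc":24}
After op 23 (replace /u 4): {"gs":2,"o":11,"sr":87,"u":4,"ujp":4,"yzc":24}
Value at /o: 11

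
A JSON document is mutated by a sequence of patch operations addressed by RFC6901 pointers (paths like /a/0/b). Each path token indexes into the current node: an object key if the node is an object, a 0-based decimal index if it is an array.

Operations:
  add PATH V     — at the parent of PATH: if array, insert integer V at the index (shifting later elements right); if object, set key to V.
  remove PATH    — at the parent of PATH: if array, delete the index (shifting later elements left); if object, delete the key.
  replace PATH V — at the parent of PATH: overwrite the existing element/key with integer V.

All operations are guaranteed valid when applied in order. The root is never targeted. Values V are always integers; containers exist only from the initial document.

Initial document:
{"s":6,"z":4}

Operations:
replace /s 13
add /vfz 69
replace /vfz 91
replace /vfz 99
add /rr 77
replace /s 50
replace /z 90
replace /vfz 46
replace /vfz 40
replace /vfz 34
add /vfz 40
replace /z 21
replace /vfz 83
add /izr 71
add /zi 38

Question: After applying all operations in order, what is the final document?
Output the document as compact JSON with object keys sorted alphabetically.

Answer: {"izr":71,"rr":77,"s":50,"vfz":83,"z":21,"zi":38}

Derivation:
After op 1 (replace /s 13): {"s":13,"z":4}
After op 2 (add /vfz 69): {"s":13,"vfz":69,"z":4}
After op 3 (replace /vfz 91): {"s":13,"vfz":91,"z":4}
After op 4 (replace /vfz 99): {"s":13,"vfz":99,"z":4}
After op 5 (add /rr 77): {"rr":77,"s":13,"vfz":99,"z":4}
After op 6 (replace /s 50): {"rr":77,"s":50,"vfz":99,"z":4}
After op 7 (replace /z 90): {"rr":77,"s":50,"vfz":99,"z":90}
After op 8 (replace /vfz 46): {"rr":77,"s":50,"vfz":46,"z":90}
After op 9 (replace /vfz 40): {"rr":77,"s":50,"vfz":40,"z":90}
After op 10 (replace /vfz 34): {"rr":77,"s":50,"vfz":34,"z":90}
After op 11 (add /vfz 40): {"rr":77,"s":50,"vfz":40,"z":90}
After op 12 (replace /z 21): {"rr":77,"s":50,"vfz":40,"z":21}
After op 13 (replace /vfz 83): {"rr":77,"s":50,"vfz":83,"z":21}
After op 14 (add /izr 71): {"izr":71,"rr":77,"s":50,"vfz":83,"z":21}
After op 15 (add /zi 38): {"izr":71,"rr":77,"s":50,"vfz":83,"z":21,"zi":38}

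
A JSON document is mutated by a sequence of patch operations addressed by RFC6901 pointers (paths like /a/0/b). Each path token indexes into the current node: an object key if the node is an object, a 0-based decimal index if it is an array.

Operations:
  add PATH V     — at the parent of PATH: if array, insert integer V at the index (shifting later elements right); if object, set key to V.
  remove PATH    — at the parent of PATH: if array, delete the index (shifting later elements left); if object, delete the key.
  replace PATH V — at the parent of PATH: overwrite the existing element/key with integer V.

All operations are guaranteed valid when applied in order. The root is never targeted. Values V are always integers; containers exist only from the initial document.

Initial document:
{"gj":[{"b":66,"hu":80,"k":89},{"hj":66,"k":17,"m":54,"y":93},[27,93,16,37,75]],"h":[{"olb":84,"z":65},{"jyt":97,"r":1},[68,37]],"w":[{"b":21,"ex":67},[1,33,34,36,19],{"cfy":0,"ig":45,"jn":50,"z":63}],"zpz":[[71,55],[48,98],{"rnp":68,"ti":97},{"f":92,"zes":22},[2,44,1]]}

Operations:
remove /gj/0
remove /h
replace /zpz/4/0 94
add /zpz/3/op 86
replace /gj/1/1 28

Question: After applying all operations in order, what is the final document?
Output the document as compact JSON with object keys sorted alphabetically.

After op 1 (remove /gj/0): {"gj":[{"hj":66,"k":17,"m":54,"y":93},[27,93,16,37,75]],"h":[{"olb":84,"z":65},{"jyt":97,"r":1},[68,37]],"w":[{"b":21,"ex":67},[1,33,34,36,19],{"cfy":0,"ig":45,"jn":50,"z":63}],"zpz":[[71,55],[48,98],{"rnp":68,"ti":97},{"f":92,"zes":22},[2,44,1]]}
After op 2 (remove /h): {"gj":[{"hj":66,"k":17,"m":54,"y":93},[27,93,16,37,75]],"w":[{"b":21,"ex":67},[1,33,34,36,19],{"cfy":0,"ig":45,"jn":50,"z":63}],"zpz":[[71,55],[48,98],{"rnp":68,"ti":97},{"f":92,"zes":22},[2,44,1]]}
After op 3 (replace /zpz/4/0 94): {"gj":[{"hj":66,"k":17,"m":54,"y":93},[27,93,16,37,75]],"w":[{"b":21,"ex":67},[1,33,34,36,19],{"cfy":0,"ig":45,"jn":50,"z":63}],"zpz":[[71,55],[48,98],{"rnp":68,"ti":97},{"f":92,"zes":22},[94,44,1]]}
After op 4 (add /zpz/3/op 86): {"gj":[{"hj":66,"k":17,"m":54,"y":93},[27,93,16,37,75]],"w":[{"b":21,"ex":67},[1,33,34,36,19],{"cfy":0,"ig":45,"jn":50,"z":63}],"zpz":[[71,55],[48,98],{"rnp":68,"ti":97},{"f":92,"op":86,"zes":22},[94,44,1]]}
After op 5 (replace /gj/1/1 28): {"gj":[{"hj":66,"k":17,"m":54,"y":93},[27,28,16,37,75]],"w":[{"b":21,"ex":67},[1,33,34,36,19],{"cfy":0,"ig":45,"jn":50,"z":63}],"zpz":[[71,55],[48,98],{"rnp":68,"ti":97},{"f":92,"op":86,"zes":22},[94,44,1]]}

Answer: {"gj":[{"hj":66,"k":17,"m":54,"y":93},[27,28,16,37,75]],"w":[{"b":21,"ex":67},[1,33,34,36,19],{"cfy":0,"ig":45,"jn":50,"z":63}],"zpz":[[71,55],[48,98],{"rnp":68,"ti":97},{"f":92,"op":86,"zes":22},[94,44,1]]}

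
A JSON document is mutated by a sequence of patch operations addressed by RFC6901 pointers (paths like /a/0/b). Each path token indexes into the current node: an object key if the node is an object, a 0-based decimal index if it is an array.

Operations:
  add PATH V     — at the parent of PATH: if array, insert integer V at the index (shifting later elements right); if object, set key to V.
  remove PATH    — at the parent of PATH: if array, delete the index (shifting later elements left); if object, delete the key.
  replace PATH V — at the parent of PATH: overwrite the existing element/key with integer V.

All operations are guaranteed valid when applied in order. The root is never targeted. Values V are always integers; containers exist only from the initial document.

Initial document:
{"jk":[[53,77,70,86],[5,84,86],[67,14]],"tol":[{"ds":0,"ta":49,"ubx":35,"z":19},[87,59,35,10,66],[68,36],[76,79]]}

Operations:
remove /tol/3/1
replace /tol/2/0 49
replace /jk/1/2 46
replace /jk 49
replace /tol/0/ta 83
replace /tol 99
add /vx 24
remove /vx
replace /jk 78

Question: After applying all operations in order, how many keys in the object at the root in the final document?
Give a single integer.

Answer: 2

Derivation:
After op 1 (remove /tol/3/1): {"jk":[[53,77,70,86],[5,84,86],[67,14]],"tol":[{"ds":0,"ta":49,"ubx":35,"z":19},[87,59,35,10,66],[68,36],[76]]}
After op 2 (replace /tol/2/0 49): {"jk":[[53,77,70,86],[5,84,86],[67,14]],"tol":[{"ds":0,"ta":49,"ubx":35,"z":19},[87,59,35,10,66],[49,36],[76]]}
After op 3 (replace /jk/1/2 46): {"jk":[[53,77,70,86],[5,84,46],[67,14]],"tol":[{"ds":0,"ta":49,"ubx":35,"z":19},[87,59,35,10,66],[49,36],[76]]}
After op 4 (replace /jk 49): {"jk":49,"tol":[{"ds":0,"ta":49,"ubx":35,"z":19},[87,59,35,10,66],[49,36],[76]]}
After op 5 (replace /tol/0/ta 83): {"jk":49,"tol":[{"ds":0,"ta":83,"ubx":35,"z":19},[87,59,35,10,66],[49,36],[76]]}
After op 6 (replace /tol 99): {"jk":49,"tol":99}
After op 7 (add /vx 24): {"jk":49,"tol":99,"vx":24}
After op 8 (remove /vx): {"jk":49,"tol":99}
After op 9 (replace /jk 78): {"jk":78,"tol":99}
Size at the root: 2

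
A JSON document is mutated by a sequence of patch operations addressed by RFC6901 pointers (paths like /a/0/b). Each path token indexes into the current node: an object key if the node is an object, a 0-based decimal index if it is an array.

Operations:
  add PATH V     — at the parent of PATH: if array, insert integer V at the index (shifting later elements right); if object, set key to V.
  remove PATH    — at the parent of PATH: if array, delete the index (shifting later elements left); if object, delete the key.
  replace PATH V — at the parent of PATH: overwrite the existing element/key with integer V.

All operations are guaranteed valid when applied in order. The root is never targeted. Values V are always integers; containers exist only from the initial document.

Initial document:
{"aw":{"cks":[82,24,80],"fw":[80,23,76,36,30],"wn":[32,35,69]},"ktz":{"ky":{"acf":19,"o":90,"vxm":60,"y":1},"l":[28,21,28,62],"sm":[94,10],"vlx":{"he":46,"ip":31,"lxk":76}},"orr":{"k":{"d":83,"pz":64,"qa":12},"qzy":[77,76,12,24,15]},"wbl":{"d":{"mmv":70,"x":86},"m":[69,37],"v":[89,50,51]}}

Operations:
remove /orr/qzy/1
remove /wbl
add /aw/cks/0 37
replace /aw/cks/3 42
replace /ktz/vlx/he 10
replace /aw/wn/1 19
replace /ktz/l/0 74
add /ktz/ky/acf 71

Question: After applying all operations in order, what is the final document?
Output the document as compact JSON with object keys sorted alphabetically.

After op 1 (remove /orr/qzy/1): {"aw":{"cks":[82,24,80],"fw":[80,23,76,36,30],"wn":[32,35,69]},"ktz":{"ky":{"acf":19,"o":90,"vxm":60,"y":1},"l":[28,21,28,62],"sm":[94,10],"vlx":{"he":46,"ip":31,"lxk":76}},"orr":{"k":{"d":83,"pz":64,"qa":12},"qzy":[77,12,24,15]},"wbl":{"d":{"mmv":70,"x":86},"m":[69,37],"v":[89,50,51]}}
After op 2 (remove /wbl): {"aw":{"cks":[82,24,80],"fw":[80,23,76,36,30],"wn":[32,35,69]},"ktz":{"ky":{"acf":19,"o":90,"vxm":60,"y":1},"l":[28,21,28,62],"sm":[94,10],"vlx":{"he":46,"ip":31,"lxk":76}},"orr":{"k":{"d":83,"pz":64,"qa":12},"qzy":[77,12,24,15]}}
After op 3 (add /aw/cks/0 37): {"aw":{"cks":[37,82,24,80],"fw":[80,23,76,36,30],"wn":[32,35,69]},"ktz":{"ky":{"acf":19,"o":90,"vxm":60,"y":1},"l":[28,21,28,62],"sm":[94,10],"vlx":{"he":46,"ip":31,"lxk":76}},"orr":{"k":{"d":83,"pz":64,"qa":12},"qzy":[77,12,24,15]}}
After op 4 (replace /aw/cks/3 42): {"aw":{"cks":[37,82,24,42],"fw":[80,23,76,36,30],"wn":[32,35,69]},"ktz":{"ky":{"acf":19,"o":90,"vxm":60,"y":1},"l":[28,21,28,62],"sm":[94,10],"vlx":{"he":46,"ip":31,"lxk":76}},"orr":{"k":{"d":83,"pz":64,"qa":12},"qzy":[77,12,24,15]}}
After op 5 (replace /ktz/vlx/he 10): {"aw":{"cks":[37,82,24,42],"fw":[80,23,76,36,30],"wn":[32,35,69]},"ktz":{"ky":{"acf":19,"o":90,"vxm":60,"y":1},"l":[28,21,28,62],"sm":[94,10],"vlx":{"he":10,"ip":31,"lxk":76}},"orr":{"k":{"d":83,"pz":64,"qa":12},"qzy":[77,12,24,15]}}
After op 6 (replace /aw/wn/1 19): {"aw":{"cks":[37,82,24,42],"fw":[80,23,76,36,30],"wn":[32,19,69]},"ktz":{"ky":{"acf":19,"o":90,"vxm":60,"y":1},"l":[28,21,28,62],"sm":[94,10],"vlx":{"he":10,"ip":31,"lxk":76}},"orr":{"k":{"d":83,"pz":64,"qa":12},"qzy":[77,12,24,15]}}
After op 7 (replace /ktz/l/0 74): {"aw":{"cks":[37,82,24,42],"fw":[80,23,76,36,30],"wn":[32,19,69]},"ktz":{"ky":{"acf":19,"o":90,"vxm":60,"y":1},"l":[74,21,28,62],"sm":[94,10],"vlx":{"he":10,"ip":31,"lxk":76}},"orr":{"k":{"d":83,"pz":64,"qa":12},"qzy":[77,12,24,15]}}
After op 8 (add /ktz/ky/acf 71): {"aw":{"cks":[37,82,24,42],"fw":[80,23,76,36,30],"wn":[32,19,69]},"ktz":{"ky":{"acf":71,"o":90,"vxm":60,"y":1},"l":[74,21,28,62],"sm":[94,10],"vlx":{"he":10,"ip":31,"lxk":76}},"orr":{"k":{"d":83,"pz":64,"qa":12},"qzy":[77,12,24,15]}}

Answer: {"aw":{"cks":[37,82,24,42],"fw":[80,23,76,36,30],"wn":[32,19,69]},"ktz":{"ky":{"acf":71,"o":90,"vxm":60,"y":1},"l":[74,21,28,62],"sm":[94,10],"vlx":{"he":10,"ip":31,"lxk":76}},"orr":{"k":{"d":83,"pz":64,"qa":12},"qzy":[77,12,24,15]}}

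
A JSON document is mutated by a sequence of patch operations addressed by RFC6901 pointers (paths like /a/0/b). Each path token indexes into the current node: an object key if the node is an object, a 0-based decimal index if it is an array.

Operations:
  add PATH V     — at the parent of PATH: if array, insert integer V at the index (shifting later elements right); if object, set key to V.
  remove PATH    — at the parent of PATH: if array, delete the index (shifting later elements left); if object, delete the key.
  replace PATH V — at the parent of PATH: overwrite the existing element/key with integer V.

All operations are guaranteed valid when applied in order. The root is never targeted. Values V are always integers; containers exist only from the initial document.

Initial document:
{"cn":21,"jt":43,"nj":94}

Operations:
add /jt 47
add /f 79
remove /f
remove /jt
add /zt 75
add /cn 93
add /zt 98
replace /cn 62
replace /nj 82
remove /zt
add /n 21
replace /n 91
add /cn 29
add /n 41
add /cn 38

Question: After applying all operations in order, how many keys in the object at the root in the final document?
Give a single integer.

Answer: 3

Derivation:
After op 1 (add /jt 47): {"cn":21,"jt":47,"nj":94}
After op 2 (add /f 79): {"cn":21,"f":79,"jt":47,"nj":94}
After op 3 (remove /f): {"cn":21,"jt":47,"nj":94}
After op 4 (remove /jt): {"cn":21,"nj":94}
After op 5 (add /zt 75): {"cn":21,"nj":94,"zt":75}
After op 6 (add /cn 93): {"cn":93,"nj":94,"zt":75}
After op 7 (add /zt 98): {"cn":93,"nj":94,"zt":98}
After op 8 (replace /cn 62): {"cn":62,"nj":94,"zt":98}
After op 9 (replace /nj 82): {"cn":62,"nj":82,"zt":98}
After op 10 (remove /zt): {"cn":62,"nj":82}
After op 11 (add /n 21): {"cn":62,"n":21,"nj":82}
After op 12 (replace /n 91): {"cn":62,"n":91,"nj":82}
After op 13 (add /cn 29): {"cn":29,"n":91,"nj":82}
After op 14 (add /n 41): {"cn":29,"n":41,"nj":82}
After op 15 (add /cn 38): {"cn":38,"n":41,"nj":82}
Size at the root: 3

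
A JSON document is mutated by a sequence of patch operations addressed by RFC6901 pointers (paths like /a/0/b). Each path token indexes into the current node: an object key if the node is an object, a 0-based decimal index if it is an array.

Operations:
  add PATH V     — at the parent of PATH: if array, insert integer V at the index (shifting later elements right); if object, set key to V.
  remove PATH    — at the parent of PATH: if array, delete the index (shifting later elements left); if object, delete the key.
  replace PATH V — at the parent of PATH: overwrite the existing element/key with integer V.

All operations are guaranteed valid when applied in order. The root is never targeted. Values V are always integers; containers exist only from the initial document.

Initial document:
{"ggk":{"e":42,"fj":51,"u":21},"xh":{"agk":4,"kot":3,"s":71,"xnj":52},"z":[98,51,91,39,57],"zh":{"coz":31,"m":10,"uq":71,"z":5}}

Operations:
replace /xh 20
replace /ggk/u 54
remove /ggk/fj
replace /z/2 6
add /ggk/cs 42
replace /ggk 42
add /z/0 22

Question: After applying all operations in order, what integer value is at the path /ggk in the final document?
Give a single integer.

Answer: 42

Derivation:
After op 1 (replace /xh 20): {"ggk":{"e":42,"fj":51,"u":21},"xh":20,"z":[98,51,91,39,57],"zh":{"coz":31,"m":10,"uq":71,"z":5}}
After op 2 (replace /ggk/u 54): {"ggk":{"e":42,"fj":51,"u":54},"xh":20,"z":[98,51,91,39,57],"zh":{"coz":31,"m":10,"uq":71,"z":5}}
After op 3 (remove /ggk/fj): {"ggk":{"e":42,"u":54},"xh":20,"z":[98,51,91,39,57],"zh":{"coz":31,"m":10,"uq":71,"z":5}}
After op 4 (replace /z/2 6): {"ggk":{"e":42,"u":54},"xh":20,"z":[98,51,6,39,57],"zh":{"coz":31,"m":10,"uq":71,"z":5}}
After op 5 (add /ggk/cs 42): {"ggk":{"cs":42,"e":42,"u":54},"xh":20,"z":[98,51,6,39,57],"zh":{"coz":31,"m":10,"uq":71,"z":5}}
After op 6 (replace /ggk 42): {"ggk":42,"xh":20,"z":[98,51,6,39,57],"zh":{"coz":31,"m":10,"uq":71,"z":5}}
After op 7 (add /z/0 22): {"ggk":42,"xh":20,"z":[22,98,51,6,39,57],"zh":{"coz":31,"m":10,"uq":71,"z":5}}
Value at /ggk: 42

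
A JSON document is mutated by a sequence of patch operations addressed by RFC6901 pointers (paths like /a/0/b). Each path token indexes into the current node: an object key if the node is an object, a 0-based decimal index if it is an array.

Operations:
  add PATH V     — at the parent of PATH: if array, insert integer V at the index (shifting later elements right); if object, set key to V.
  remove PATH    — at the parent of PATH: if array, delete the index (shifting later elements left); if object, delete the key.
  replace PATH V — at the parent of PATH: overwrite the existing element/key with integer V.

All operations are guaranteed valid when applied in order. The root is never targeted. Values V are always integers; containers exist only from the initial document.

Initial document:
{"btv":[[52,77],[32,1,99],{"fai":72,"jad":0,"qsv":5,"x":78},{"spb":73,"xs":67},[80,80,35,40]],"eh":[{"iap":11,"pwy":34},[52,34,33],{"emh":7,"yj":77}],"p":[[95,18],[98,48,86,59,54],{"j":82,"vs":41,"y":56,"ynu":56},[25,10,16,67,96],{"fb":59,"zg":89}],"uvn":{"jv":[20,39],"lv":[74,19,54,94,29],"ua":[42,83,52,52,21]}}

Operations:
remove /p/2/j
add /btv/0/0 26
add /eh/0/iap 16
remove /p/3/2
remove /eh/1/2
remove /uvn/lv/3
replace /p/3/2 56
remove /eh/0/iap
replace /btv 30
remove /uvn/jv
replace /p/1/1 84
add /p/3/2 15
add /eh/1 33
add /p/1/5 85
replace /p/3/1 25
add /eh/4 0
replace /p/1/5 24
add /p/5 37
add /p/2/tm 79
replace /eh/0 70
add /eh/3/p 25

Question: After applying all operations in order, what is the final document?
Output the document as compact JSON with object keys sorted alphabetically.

Answer: {"btv":30,"eh":[70,33,[52,34],{"emh":7,"p":25,"yj":77},0],"p":[[95,18],[98,84,86,59,54,24],{"tm":79,"vs":41,"y":56,"ynu":56},[25,25,15,56,96],{"fb":59,"zg":89},37],"uvn":{"lv":[74,19,54,29],"ua":[42,83,52,52,21]}}

Derivation:
After op 1 (remove /p/2/j): {"btv":[[52,77],[32,1,99],{"fai":72,"jad":0,"qsv":5,"x":78},{"spb":73,"xs":67},[80,80,35,40]],"eh":[{"iap":11,"pwy":34},[52,34,33],{"emh":7,"yj":77}],"p":[[95,18],[98,48,86,59,54],{"vs":41,"y":56,"ynu":56},[25,10,16,67,96],{"fb":59,"zg":89}],"uvn":{"jv":[20,39],"lv":[74,19,54,94,29],"ua":[42,83,52,52,21]}}
After op 2 (add /btv/0/0 26): {"btv":[[26,52,77],[32,1,99],{"fai":72,"jad":0,"qsv":5,"x":78},{"spb":73,"xs":67},[80,80,35,40]],"eh":[{"iap":11,"pwy":34},[52,34,33],{"emh":7,"yj":77}],"p":[[95,18],[98,48,86,59,54],{"vs":41,"y":56,"ynu":56},[25,10,16,67,96],{"fb":59,"zg":89}],"uvn":{"jv":[20,39],"lv":[74,19,54,94,29],"ua":[42,83,52,52,21]}}
After op 3 (add /eh/0/iap 16): {"btv":[[26,52,77],[32,1,99],{"fai":72,"jad":0,"qsv":5,"x":78},{"spb":73,"xs":67},[80,80,35,40]],"eh":[{"iap":16,"pwy":34},[52,34,33],{"emh":7,"yj":77}],"p":[[95,18],[98,48,86,59,54],{"vs":41,"y":56,"ynu":56},[25,10,16,67,96],{"fb":59,"zg":89}],"uvn":{"jv":[20,39],"lv":[74,19,54,94,29],"ua":[42,83,52,52,21]}}
After op 4 (remove /p/3/2): {"btv":[[26,52,77],[32,1,99],{"fai":72,"jad":0,"qsv":5,"x":78},{"spb":73,"xs":67},[80,80,35,40]],"eh":[{"iap":16,"pwy":34},[52,34,33],{"emh":7,"yj":77}],"p":[[95,18],[98,48,86,59,54],{"vs":41,"y":56,"ynu":56},[25,10,67,96],{"fb":59,"zg":89}],"uvn":{"jv":[20,39],"lv":[74,19,54,94,29],"ua":[42,83,52,52,21]}}
After op 5 (remove /eh/1/2): {"btv":[[26,52,77],[32,1,99],{"fai":72,"jad":0,"qsv":5,"x":78},{"spb":73,"xs":67},[80,80,35,40]],"eh":[{"iap":16,"pwy":34},[52,34],{"emh":7,"yj":77}],"p":[[95,18],[98,48,86,59,54],{"vs":41,"y":56,"ynu":56},[25,10,67,96],{"fb":59,"zg":89}],"uvn":{"jv":[20,39],"lv":[74,19,54,94,29],"ua":[42,83,52,52,21]}}
After op 6 (remove /uvn/lv/3): {"btv":[[26,52,77],[32,1,99],{"fai":72,"jad":0,"qsv":5,"x":78},{"spb":73,"xs":67},[80,80,35,40]],"eh":[{"iap":16,"pwy":34},[52,34],{"emh":7,"yj":77}],"p":[[95,18],[98,48,86,59,54],{"vs":41,"y":56,"ynu":56},[25,10,67,96],{"fb":59,"zg":89}],"uvn":{"jv":[20,39],"lv":[74,19,54,29],"ua":[42,83,52,52,21]}}
After op 7 (replace /p/3/2 56): {"btv":[[26,52,77],[32,1,99],{"fai":72,"jad":0,"qsv":5,"x":78},{"spb":73,"xs":67},[80,80,35,40]],"eh":[{"iap":16,"pwy":34},[52,34],{"emh":7,"yj":77}],"p":[[95,18],[98,48,86,59,54],{"vs":41,"y":56,"ynu":56},[25,10,56,96],{"fb":59,"zg":89}],"uvn":{"jv":[20,39],"lv":[74,19,54,29],"ua":[42,83,52,52,21]}}
After op 8 (remove /eh/0/iap): {"btv":[[26,52,77],[32,1,99],{"fai":72,"jad":0,"qsv":5,"x":78},{"spb":73,"xs":67},[80,80,35,40]],"eh":[{"pwy":34},[52,34],{"emh":7,"yj":77}],"p":[[95,18],[98,48,86,59,54],{"vs":41,"y":56,"ynu":56},[25,10,56,96],{"fb":59,"zg":89}],"uvn":{"jv":[20,39],"lv":[74,19,54,29],"ua":[42,83,52,52,21]}}
After op 9 (replace /btv 30): {"btv":30,"eh":[{"pwy":34},[52,34],{"emh":7,"yj":77}],"p":[[95,18],[98,48,86,59,54],{"vs":41,"y":56,"ynu":56},[25,10,56,96],{"fb":59,"zg":89}],"uvn":{"jv":[20,39],"lv":[74,19,54,29],"ua":[42,83,52,52,21]}}
After op 10 (remove /uvn/jv): {"btv":30,"eh":[{"pwy":34},[52,34],{"emh":7,"yj":77}],"p":[[95,18],[98,48,86,59,54],{"vs":41,"y":56,"ynu":56},[25,10,56,96],{"fb":59,"zg":89}],"uvn":{"lv":[74,19,54,29],"ua":[42,83,52,52,21]}}
After op 11 (replace /p/1/1 84): {"btv":30,"eh":[{"pwy":34},[52,34],{"emh":7,"yj":77}],"p":[[95,18],[98,84,86,59,54],{"vs":41,"y":56,"ynu":56},[25,10,56,96],{"fb":59,"zg":89}],"uvn":{"lv":[74,19,54,29],"ua":[42,83,52,52,21]}}
After op 12 (add /p/3/2 15): {"btv":30,"eh":[{"pwy":34},[52,34],{"emh":7,"yj":77}],"p":[[95,18],[98,84,86,59,54],{"vs":41,"y":56,"ynu":56},[25,10,15,56,96],{"fb":59,"zg":89}],"uvn":{"lv":[74,19,54,29],"ua":[42,83,52,52,21]}}
After op 13 (add /eh/1 33): {"btv":30,"eh":[{"pwy":34},33,[52,34],{"emh":7,"yj":77}],"p":[[95,18],[98,84,86,59,54],{"vs":41,"y":56,"ynu":56},[25,10,15,56,96],{"fb":59,"zg":89}],"uvn":{"lv":[74,19,54,29],"ua":[42,83,52,52,21]}}
After op 14 (add /p/1/5 85): {"btv":30,"eh":[{"pwy":34},33,[52,34],{"emh":7,"yj":77}],"p":[[95,18],[98,84,86,59,54,85],{"vs":41,"y":56,"ynu":56},[25,10,15,56,96],{"fb":59,"zg":89}],"uvn":{"lv":[74,19,54,29],"ua":[42,83,52,52,21]}}
After op 15 (replace /p/3/1 25): {"btv":30,"eh":[{"pwy":34},33,[52,34],{"emh":7,"yj":77}],"p":[[95,18],[98,84,86,59,54,85],{"vs":41,"y":56,"ynu":56},[25,25,15,56,96],{"fb":59,"zg":89}],"uvn":{"lv":[74,19,54,29],"ua":[42,83,52,52,21]}}
After op 16 (add /eh/4 0): {"btv":30,"eh":[{"pwy":34},33,[52,34],{"emh":7,"yj":77},0],"p":[[95,18],[98,84,86,59,54,85],{"vs":41,"y":56,"ynu":56},[25,25,15,56,96],{"fb":59,"zg":89}],"uvn":{"lv":[74,19,54,29],"ua":[42,83,52,52,21]}}
After op 17 (replace /p/1/5 24): {"btv":30,"eh":[{"pwy":34},33,[52,34],{"emh":7,"yj":77},0],"p":[[95,18],[98,84,86,59,54,24],{"vs":41,"y":56,"ynu":56},[25,25,15,56,96],{"fb":59,"zg":89}],"uvn":{"lv":[74,19,54,29],"ua":[42,83,52,52,21]}}
After op 18 (add /p/5 37): {"btv":30,"eh":[{"pwy":34},33,[52,34],{"emh":7,"yj":77},0],"p":[[95,18],[98,84,86,59,54,24],{"vs":41,"y":56,"ynu":56},[25,25,15,56,96],{"fb":59,"zg":89},37],"uvn":{"lv":[74,19,54,29],"ua":[42,83,52,52,21]}}
After op 19 (add /p/2/tm 79): {"btv":30,"eh":[{"pwy":34},33,[52,34],{"emh":7,"yj":77},0],"p":[[95,18],[98,84,86,59,54,24],{"tm":79,"vs":41,"y":56,"ynu":56},[25,25,15,56,96],{"fb":59,"zg":89},37],"uvn":{"lv":[74,19,54,29],"ua":[42,83,52,52,21]}}
After op 20 (replace /eh/0 70): {"btv":30,"eh":[70,33,[52,34],{"emh":7,"yj":77},0],"p":[[95,18],[98,84,86,59,54,24],{"tm":79,"vs":41,"y":56,"ynu":56},[25,25,15,56,96],{"fb":59,"zg":89},37],"uvn":{"lv":[74,19,54,29],"ua":[42,83,52,52,21]}}
After op 21 (add /eh/3/p 25): {"btv":30,"eh":[70,33,[52,34],{"emh":7,"p":25,"yj":77},0],"p":[[95,18],[98,84,86,59,54,24],{"tm":79,"vs":41,"y":56,"ynu":56},[25,25,15,56,96],{"fb":59,"zg":89},37],"uvn":{"lv":[74,19,54,29],"ua":[42,83,52,52,21]}}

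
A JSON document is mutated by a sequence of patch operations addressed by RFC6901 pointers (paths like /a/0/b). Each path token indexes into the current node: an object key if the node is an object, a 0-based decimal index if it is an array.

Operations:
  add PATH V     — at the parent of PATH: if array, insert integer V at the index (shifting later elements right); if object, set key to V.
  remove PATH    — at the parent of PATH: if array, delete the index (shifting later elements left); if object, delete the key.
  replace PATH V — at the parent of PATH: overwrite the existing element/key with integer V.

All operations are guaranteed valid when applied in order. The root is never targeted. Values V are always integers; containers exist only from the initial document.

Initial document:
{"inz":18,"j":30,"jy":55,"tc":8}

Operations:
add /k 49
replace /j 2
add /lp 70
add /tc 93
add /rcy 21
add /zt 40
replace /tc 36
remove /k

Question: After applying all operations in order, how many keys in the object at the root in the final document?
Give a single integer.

After op 1 (add /k 49): {"inz":18,"j":30,"jy":55,"k":49,"tc":8}
After op 2 (replace /j 2): {"inz":18,"j":2,"jy":55,"k":49,"tc":8}
After op 3 (add /lp 70): {"inz":18,"j":2,"jy":55,"k":49,"lp":70,"tc":8}
After op 4 (add /tc 93): {"inz":18,"j":2,"jy":55,"k":49,"lp":70,"tc":93}
After op 5 (add /rcy 21): {"inz":18,"j":2,"jy":55,"k":49,"lp":70,"rcy":21,"tc":93}
After op 6 (add /zt 40): {"inz":18,"j":2,"jy":55,"k":49,"lp":70,"rcy":21,"tc":93,"zt":40}
After op 7 (replace /tc 36): {"inz":18,"j":2,"jy":55,"k":49,"lp":70,"rcy":21,"tc":36,"zt":40}
After op 8 (remove /k): {"inz":18,"j":2,"jy":55,"lp":70,"rcy":21,"tc":36,"zt":40}
Size at the root: 7

Answer: 7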